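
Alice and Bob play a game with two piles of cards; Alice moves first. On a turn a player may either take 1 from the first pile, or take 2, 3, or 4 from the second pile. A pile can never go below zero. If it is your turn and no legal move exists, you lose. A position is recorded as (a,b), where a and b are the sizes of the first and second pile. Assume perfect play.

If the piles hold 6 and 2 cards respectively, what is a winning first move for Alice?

Classify positions by backward induction: terminal positions (no move available) are L. From any other position, the mover wins iff some move reaches an L.
No move ever increases a pile, so every position that can arise here has a ≤ 6 and b ≤ 2; it is enough to label the cells with 0 ≤ a ≤ 6 and 0 ≤ b ≤ 2.
Every move lowers a or b (never raises either), so fill the grid row by row in increasing a, and left to right within a row: each cell's successors are then already labelled.
      b=0  b=1  b=2
a=0:    L    L    W
a=1:    W    W    L
a=2:    L    L    W
a=3:    W    W    L
a=4:    L    L    W
a=5:    W    W    L
a=6:    L    L    W
Cells with no legal move (terminal, hence L): (0,0), (0,1).
The remaining L cells, each justified by listing all of its moves:
(1,2): moves to (0,2)(W), (1,0)(W); every one is W ⇒ L
(2,0): the only move is to (1,0)(W), a W ⇒ L
(2,1): the only move is to (1,1)(W), a W ⇒ L
(3,2): moves to (2,2)(W), (3,0)(W); every one is W ⇒ L
(4,0): the only move is to (3,0)(W), a W ⇒ L
(4,1): the only move is to (3,1)(W), a W ⇒ L
(5,2): moves to (4,2)(W), (5,0)(W); every one is W ⇒ L
(6,0): the only move is to (5,0)(W), a W ⇒ L
(6,1): the only move is to (5,1)(W), a W ⇒ L
Every other cell has at least one move into one of the L cells above, so it is W.
From (6,2), the L positions reachable in one move are: (5,2), (6,0). Any move reaching one of these is winning.

Move to (5,2).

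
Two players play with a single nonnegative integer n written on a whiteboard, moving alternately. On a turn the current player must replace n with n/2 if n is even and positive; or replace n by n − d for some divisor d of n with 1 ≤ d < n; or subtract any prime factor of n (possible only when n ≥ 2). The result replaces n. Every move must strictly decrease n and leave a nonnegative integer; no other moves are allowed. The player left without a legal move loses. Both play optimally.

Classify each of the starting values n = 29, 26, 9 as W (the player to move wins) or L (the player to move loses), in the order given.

29: W, 26: L, 9: L

Build the W/L table. Terminal = L. A non-terminal position is W if it has a move to some L; otherwise it is L.
n=0: no move → L
n=1: no move → L
n=2: can move to 0, which is L ⇒ W
n=3: can move to 0, which is L ⇒ W
n=4: moves to 2(W), 3(W); every one is W ⇒ L
n=5: can move to 0, which is L ⇒ W
n=6: can move to 4, which is L ⇒ W
n=7: can move to 0, which is L ⇒ W
n=8: can move to 4, which is L ⇒ W
n=9: moves to 6(W), 8(W); every one is W ⇒ L
n=10: can move to 9, which is L ⇒ W
n=11: can move to 0, which is L ⇒ W
n=12: can move to 9, which is L ⇒ W
n=13: can move to 0, which is L ⇒ W
n=14: moves to 7(W), 12(W), 13(W); every one is W ⇒ L
n=15: can move to 14, which is L ⇒ W
n=16: can move to 14, which is L ⇒ W
n=17: can move to 0, which is L ⇒ W
n=18: can move to 9, which is L ⇒ W
n=19: can move to 0, which is L ⇒ W
n=20: moves to 10(W), 15(W), 16(W), 18(W), 19(W); every one is W ⇒ L
n=21: can move to 14, which is L ⇒ W
n=22: can move to 20, which is L ⇒ W
n=23: can move to 0, which is L ⇒ W
n=24: can move to 20, which is L ⇒ W
n=25: can move to 20, which is L ⇒ W
n=26: moves to 13(W), 24(W), 25(W); every one is W ⇒ L
n=27: can move to 26, which is L ⇒ W
n=28: can move to 14, which is L ⇒ W
n=29: can move to 0, which is L ⇒ W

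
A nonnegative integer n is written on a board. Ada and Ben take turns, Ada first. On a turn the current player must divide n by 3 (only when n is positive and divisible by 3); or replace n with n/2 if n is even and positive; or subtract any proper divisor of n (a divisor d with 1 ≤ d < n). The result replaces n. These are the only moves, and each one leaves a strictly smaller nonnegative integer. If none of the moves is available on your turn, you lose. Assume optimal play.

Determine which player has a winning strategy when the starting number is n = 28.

Classify positions by backward induction: terminal positions (no move available) are L. From any other position, the mover wins iff some move reaches an L.
n=0: no move → L
n=1: no move → L
n=2: reaches L-position 1 → W
n=3: reaches L-position 1 → W
n=4: only reaches 2(W), 3(W), all W → L
n=5: reaches L-position 4 → W
n=6: reaches L-position 4 → W
n=7: only reaches 6(W), which is W → L
n=8: reaches L-position 4 → W
n=9: only reaches 3(W), 6(W), 8(W), all W → L
n=10: reaches L-position 9 → W
n=11: only reaches 10(W), which is W → L
n=12: reaches L-position 4 → W
n=13: only reaches 12(W), which is W → L
n=14: reaches L-position 7 → W
n=15: only reaches 5(W), 10(W), 12(W), 14(W), all W → L
n=16: reaches L-position 15 → W
n=17: only reaches 16(W), which is W → L
n=18: reaches L-position 9 → W
n=19: only reaches 18(W), which is W → L
n=20: reaches L-position 15 → W
n=21: reaches L-position 7 → W
n=22: reaches L-position 11 → W
n=23: only reaches 22(W), which is W → L
n=24: reaches L-position 23 → W
n=25: only reaches 20(W), 24(W), all W → L
n=26: reaches L-position 13 → W
n=27: reaches L-position 9 → W
n=28: only reaches 14(W), 21(W), 24(W), 26(W), 27(W), all W → L
The starting position 28 is L: whatever Ada does, the opponent receives a W position.

Ben wins.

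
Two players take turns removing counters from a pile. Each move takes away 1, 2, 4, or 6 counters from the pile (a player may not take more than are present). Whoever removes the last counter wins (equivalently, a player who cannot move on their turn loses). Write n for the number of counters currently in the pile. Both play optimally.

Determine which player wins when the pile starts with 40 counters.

Label each position W (a win for the player to move) or L (a loss). A position with no legal move is L; any other position is W exactly when some move reaches an L, and L when every move reaches a W.
n=0: no move → L
n=1: can move to 0, which is L ⇒ W
n=2: can move to 0, which is L ⇒ W
n=3: moves to 2(W), 1(W); every one is W ⇒ L
n=4: can move to 3, which is L ⇒ W
n=5: can move to 3, which is L ⇒ W
n=6: can move to 0, which is L ⇒ W
n=7: can move to 3, which is L ⇒ W
n=8: moves to 7(W), 6(W), 4(W), 2(W); every one is W ⇒ L
n=9: can move to 8, which is L ⇒ W
n=10: can move to 8, which is L ⇒ W
n=11: moves to 10(W), 9(W), 7(W), 5(W); every one is W ⇒ L
n=12: can move to 11, which is L ⇒ W
n=13: can move to 11, which is L ⇒ W
n=14: can move to 8, which is L ⇒ W
n=15: can move to 11, which is L ⇒ W
n=16: moves to 15(W), 14(W), 12(W), 10(W); every one is W ⇒ L
n=17: can move to 16, which is L ⇒ W
n=18: can move to 16, which is L ⇒ W
n=19: moves to 18(W), 17(W), 15(W), 13(W); every one is W ⇒ L
n=20: can move to 19, which is L ⇒ W
n=21: can move to 19, which is L ⇒ W
n=22: can move to 16, which is L ⇒ W
n=23: can move to 19, which is L ⇒ W
n=24: moves to 23(W), 22(W), 20(W), 18(W); every one is W ⇒ L
n=25: can move to 24, which is L ⇒ W
n=26: can move to 24, which is L ⇒ W
n=27: moves to 26(W), 25(W), 23(W), 21(W); every one is W ⇒ L
n=28: can move to 27, which is L ⇒ W
n=29: can move to 27, which is L ⇒ W
n=30: can move to 24, which is L ⇒ W
n=31: can move to 27, which is L ⇒ W
n=32: moves to 31(W), 30(W), 28(W), 26(W); every one is W ⇒ L
n=33: can move to 32, which is L ⇒ W
n=34: can move to 32, which is L ⇒ W
n=35: moves to 34(W), 33(W), 31(W), 29(W); every one is W ⇒ L
n=36: can move to 35, which is L ⇒ W
n=37: can move to 35, which is L ⇒ W
n=38: can move to 32, which is L ⇒ W
n=39: can move to 35, which is L ⇒ W
n=40: moves to 39(W), 38(W), 36(W), 34(W); every one is W ⇒ L
Every move from 40 reaches a W position, so the mover loses.

The second player wins.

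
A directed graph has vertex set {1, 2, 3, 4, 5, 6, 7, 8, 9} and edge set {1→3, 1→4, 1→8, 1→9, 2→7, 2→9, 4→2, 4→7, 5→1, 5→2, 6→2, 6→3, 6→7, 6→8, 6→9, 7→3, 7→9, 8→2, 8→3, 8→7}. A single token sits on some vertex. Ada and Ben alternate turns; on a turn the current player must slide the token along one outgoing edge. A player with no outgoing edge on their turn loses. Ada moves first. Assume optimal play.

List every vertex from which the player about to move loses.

Use the standard recursion: the mover loses at a terminal position; elsewhere, the mover wins exactly when some move hands the opponent an L position.
Every edge goes from a vertex to one that appears earlier in the order 3, 9, 7, 2, 4, 8, 6, 1, 5, so processing vertices in that order labels each vertex after all of its successors.
3: no outgoing edge → L
9: no outgoing edge → L
7: can move to 9, which is L ⇒ W
2: can move to 9, which is L ⇒ W
4: moves to 2(W), 7(W); every one is W ⇒ L
8: can move to 3, which is L ⇒ W
6: can move to 9, which is L ⇒ W
1: can move to 4, which is L ⇒ W
5: moves to 1(W), 2(W); every one is W ⇒ L
Reading off the rows marked L gives the requested list; there are 4 such vertices.

3, 4, 5, 9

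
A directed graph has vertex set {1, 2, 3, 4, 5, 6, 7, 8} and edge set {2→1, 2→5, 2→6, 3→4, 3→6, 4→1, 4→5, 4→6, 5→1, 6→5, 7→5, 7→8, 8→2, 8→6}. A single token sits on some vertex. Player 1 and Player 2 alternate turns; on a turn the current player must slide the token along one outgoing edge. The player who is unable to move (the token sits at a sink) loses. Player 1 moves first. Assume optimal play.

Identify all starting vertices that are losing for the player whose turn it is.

Use the standard recursion: the mover loses at a terminal position; elsewhere, the mover wins exactly when some move hands the opponent an L position.
Every edge goes from a vertex to one that appears earlier in the order 1, 5, 6, 2, 8, 4, 3, 7, so processing vertices in that order labels each vertex after all of its successors.
1: no outgoing edge → L
5: W (go to 1, an L position)
6: L (sole option 5(W) is W)
2: W (go to 6, an L position)
8: W (go to 6, an L position)
4: W (go to 6, an L position)
3: W (go to 6, an L position)
7: L (options 8(W), 5(W) are all W)
The losing starting vertices are exactly the entries labelled L in this table (3 of them).

1, 6, 7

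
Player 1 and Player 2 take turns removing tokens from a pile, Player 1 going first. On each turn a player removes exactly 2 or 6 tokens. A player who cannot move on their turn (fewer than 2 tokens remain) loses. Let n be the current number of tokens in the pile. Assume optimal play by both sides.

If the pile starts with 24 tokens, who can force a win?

Player 2 wins.

Compute win/loss labels from the base case upward. A position with no move is L. Any other position is W if it can reach an L in one move, else L.
n=0: no move → L
n=1: no move → L
n=2: →0(L), so W
n=3: →1(L), so W
n=4: →2(W) only, which is W, so L
n=5: →3(W) only, which is W, so L
n=6: →4(L), so W
n=7: →5(L), so W
n=8: →6(W), 2(W) — all W, so L
n=9: →7(W), 3(W) — all W, so L
n=10: →8(L), so W
n=11: →9(L), so W
n=12: →10(W), 6(W) — all W, so L
n=13: →11(W), 7(W) — all W, so L
n=14: →12(L), so W
n=15: →13(L), so W
n=16: →14(W), 10(W) — all W, so L
n=17: →15(W), 11(W) — all W, so L
n=18: →16(L), so W
n=19: →17(L), so W
n=20: →18(W), 14(W) — all W, so L
n=21: →19(W), 15(W) — all W, so L
n=22: →20(L), so W
n=23: →21(L), so W
n=24: →22(W), 18(W) — all W, so L
Every move from 24 reaches a W position, so the mover loses.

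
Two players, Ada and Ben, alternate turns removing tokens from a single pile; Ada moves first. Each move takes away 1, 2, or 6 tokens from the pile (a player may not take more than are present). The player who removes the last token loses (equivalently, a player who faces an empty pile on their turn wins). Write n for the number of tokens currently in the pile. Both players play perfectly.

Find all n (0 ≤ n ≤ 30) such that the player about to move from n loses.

Compute win/loss labels from the base case upward. A position with no move is W. Any other position is W if it can reach an L in one move, else L.
n=0: no move; the opponent has just taken the last token and therefore loses → W
n=1: the only move is to 0(W), a W ⇒ L
n=2: can move to 1, which is L ⇒ W
n=3: can move to 1, which is L ⇒ W
n=4: moves to 3(W), 2(W); every one is W ⇒ L
n=5: can move to 4, which is L ⇒ W
n=6: can move to 4, which is L ⇒ W
n=7: can move to 1, which is L ⇒ W
n=8: moves to 7(W), 6(W), 2(W); every one is W ⇒ L
n=9: can move to 8, which is L ⇒ W
n=10: can move to 8, which is L ⇒ W
n=11: moves to 10(W), 9(W), 5(W); every one is W ⇒ L
n=12: can move to 11, which is L ⇒ W
n=13: can move to 11, which is L ⇒ W
n=14: can move to 8, which is L ⇒ W
n=15: moves to 14(W), 13(W), 9(W); every one is W ⇒ L
n=16: can move to 15, which is L ⇒ W
n=17: can move to 15, which is L ⇒ W
n=18: moves to 17(W), 16(W), 12(W); every one is W ⇒ L
n=19: can move to 18, which is L ⇒ W
n=20: can move to 18, which is L ⇒ W
n=21: can move to 15, which is L ⇒ W
n=22: moves to 21(W), 20(W), 16(W); every one is W ⇒ L
n=23: can move to 22, which is L ⇒ W
n=24: can move to 22, which is L ⇒ W
n=25: moves to 24(W), 23(W), 19(W); every one is W ⇒ L
n=26: can move to 25, which is L ⇒ W
n=27: can move to 25, which is L ⇒ W
n=28: can move to 22, which is L ⇒ W
n=29: moves to 28(W), 27(W), 23(W); every one is W ⇒ L
n=30: can move to 29, which is L ⇒ W
The losing starting values of n are exactly the entries labelled L in this table (9 of them).

1, 4, 8, 11, 15, 18, 22, 25, 29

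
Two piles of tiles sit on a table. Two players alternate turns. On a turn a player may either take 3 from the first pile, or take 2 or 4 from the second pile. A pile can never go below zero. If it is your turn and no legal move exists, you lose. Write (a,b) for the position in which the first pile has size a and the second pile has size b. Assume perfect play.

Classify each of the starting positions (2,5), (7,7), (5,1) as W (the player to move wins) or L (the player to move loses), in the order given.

Positions with no move are L. A position that does have a move is losing for the player to move precisely when every available move leads to a winning position for the opponent. Fill in the labels:
No move ever increases a pile, so every position that can arise here has a ≤ 7 and b ≤ 7; it is enough to label the cells with 0 ≤ a ≤ 7 and 0 ≤ b ≤ 7.
Every move lowers a or b (never raises either), so fill the grid row by row in increasing a, and left to right within a row: each cell's successors are then already labelled.
      b=0  b=1  b=2  b=3  b=4  b=5  b=6  b=7
a=0:    L    L    W    W    W    W    L    L
a=1:    L    L    W    W    W    W    L    L
a=2:    L    L    W    W    W    W    L    L
a=3:    W    W    L    L    W    W    W    W
a=4:    W    W    L    L    W    W    W    W
a=5:    W    W    L    L    W    W    W    W
a=6:    L    L    W    W    W    W    L    L
a=7:    L    L    W    W    W    W    L    L
Cells with no legal move (terminal, hence L): (0,0), (0,1), (1,0), (1,1), (2,0), (2,1).
The remaining L cells, each justified by listing all of its moves:
(0,6): →(0,4)(W), (0,2)(W) — all W, so L
(0,7): →(0,5)(W), (0,3)(W) — all W, so L
(1,6): →(1,4)(W), (1,2)(W) — all W, so L
(1,7): →(1,5)(W), (1,3)(W) — all W, so L
(2,6): →(2,4)(W), (2,2)(W) — all W, so L
(2,7): →(2,5)(W), (2,3)(W) — all W, so L
(3,2): →(0,2)(W), (3,0)(W) — all W, so L
(3,3): →(0,3)(W), (3,1)(W) — all W, so L
(4,2): →(1,2)(W), (4,0)(W) — all W, so L
(4,3): →(1,3)(W), (4,1)(W) — all W, so L
(5,2): →(2,2)(W), (5,0)(W) — all W, so L
(5,3): →(2,3)(W), (5,1)(W) — all W, so L
(6,0): →(3,0)(W) only, which is W, so L
(6,1): →(3,1)(W) only, which is W, so L
(6,6): →(3,6)(W), (6,4)(W), (6,2)(W) — all W, so L
(6,7): →(3,7)(W), (6,5)(W), (6,3)(W) — all W, so L
(7,0): →(4,0)(W) only, which is W, so L
(7,1): →(4,1)(W) only, which is W, so L
(7,6): →(4,6)(W), (7,4)(W), (7,2)(W) — all W, so L
(7,7): →(4,7)(W), (7,5)(W), (7,3)(W) — all W, so L
Every other cell has at least one move into one of the L cells above, so it is W.
(2,5): the move to (2,1) reaches an L cell, so W
(7,7): one of the L cells justified above, so L
(5,1): the move to (2,1) reaches an L cell, so W

(2,5): W, (7,7): L, (5,1): W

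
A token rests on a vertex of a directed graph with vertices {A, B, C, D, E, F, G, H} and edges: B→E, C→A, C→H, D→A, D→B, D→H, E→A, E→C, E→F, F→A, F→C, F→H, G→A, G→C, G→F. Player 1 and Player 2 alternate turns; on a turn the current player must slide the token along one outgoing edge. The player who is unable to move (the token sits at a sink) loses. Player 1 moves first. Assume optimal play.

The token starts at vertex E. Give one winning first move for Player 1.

Move to A.

Compute win/loss labels from the base case upward. A position with no move is L. Any other position is W if it can reach an L in one move, else L.
Every edge goes from a vertex to one that appears earlier in the order A, H, C, F, E, G, B, D, so processing vertices in that order labels each vertex after all of its successors.
A: no outgoing edge → L
H: no outgoing edge → L
C: →H(L), so W
F: →H(L), so W
E: →A(L), so W
G: →A(L), so W
B: →E(W) only, which is W, so L
D: →B(L), so W
From E, the L positions reachable in one move are: A.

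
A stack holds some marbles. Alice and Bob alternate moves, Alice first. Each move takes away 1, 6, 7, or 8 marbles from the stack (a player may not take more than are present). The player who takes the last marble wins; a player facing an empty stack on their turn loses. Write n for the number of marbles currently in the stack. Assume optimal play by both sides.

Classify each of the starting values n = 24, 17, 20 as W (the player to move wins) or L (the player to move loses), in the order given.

24: W, 17: L, 20: W

Classify positions by backward induction: terminal positions (no move available) are L. From any other position, the mover wins iff some move reaches an L.
n=0: no move → L
n=1: can move to 0, which is L ⇒ W
n=2: the only move is to 1(W), a W ⇒ L
n=3: can move to 2, which is L ⇒ W
n=4: the only move is to 3(W), a W ⇒ L
n=5: can move to 4, which is L ⇒ W
n=6: can move to 0, which is L ⇒ W
n=7: can move to 0, which is L ⇒ W
n=8: can move to 2, which is L ⇒ W
n=9: can move to 2, which is L ⇒ W
n=10: can move to 4, which is L ⇒ W
n=11: can move to 4, which is L ⇒ W
n=12: can move to 4, which is L ⇒ W
n=13: moves to 12(W), 7(W), 6(W), 5(W); every one is W ⇒ L
n=14: can move to 13, which is L ⇒ W
n=15: moves to 14(W), 9(W), 8(W), 7(W); every one is W ⇒ L
n=16: can move to 15, which is L ⇒ W
n=17: moves to 16(W), 11(W), 10(W), 9(W); every one is W ⇒ L
n=18: can move to 17, which is L ⇒ W
n=19: can move to 13, which is L ⇒ W
n=20: can move to 13, which is L ⇒ W
n=21: can move to 15, which is L ⇒ W
n=22: can move to 15, which is L ⇒ W
n=23: can move to 17, which is L ⇒ W
n=24: can move to 17, which is L ⇒ W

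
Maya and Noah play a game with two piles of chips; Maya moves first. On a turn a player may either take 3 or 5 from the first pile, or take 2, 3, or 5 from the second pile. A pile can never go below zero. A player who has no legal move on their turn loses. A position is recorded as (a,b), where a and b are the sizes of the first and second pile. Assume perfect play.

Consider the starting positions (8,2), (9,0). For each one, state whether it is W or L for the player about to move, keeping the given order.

(8,2): W, (9,0): L

Use the standard recursion: the mover loses at a terminal position; elsewhere, the mover wins exactly when some move hands the opponent an L position.
No move ever increases a pile, so every position that can arise here has a ≤ 9 and b ≤ 2; it is enough to label the cells with 0 ≤ a ≤ 9 and 0 ≤ b ≤ 2.
Every move lowers a or b (never raises either), so fill the grid row by row in increasing a, and left to right within a row: each cell's successors are then already labelled.
      b=0  b=1  b=2
a=0:    L    L    W
a=1:    L    L    W
a=2:    L    L    W
a=3:    W    W    L
a=4:    W    W    L
a=5:    W    W    L
a=6:    W    W    W
a=7:    W    W    W
a=8:    L    L    W
a=9:    L    L    W
Cells with no legal move (terminal, hence L): (0,0), (0,1), (1,0), (1,1), (2,0), (2,1).
The remaining L cells, each justified by listing all of its moves:
(3,2): moves to (0,2)(W), (3,0)(W); every one is W ⇒ L
(4,2): moves to (1,2)(W), (4,0)(W); every one is W ⇒ L
(5,2): moves to (2,2)(W), (0,2)(W), (5,0)(W); every one is W ⇒ L
(8,0): moves to (5,0)(W), (3,0)(W); every one is W ⇒ L
(8,1): moves to (5,1)(W), (3,1)(W); every one is W ⇒ L
(9,0): moves to (6,0)(W), (4,0)(W); every one is W ⇒ L
(9,1): moves to (6,1)(W), (4,1)(W); every one is W ⇒ L
Every other cell has at least one move into one of the L cells above, so it is W.
(8,2): the move to (5,2) reaches an L cell, so W
(9,0): one of the L cells justified above, so L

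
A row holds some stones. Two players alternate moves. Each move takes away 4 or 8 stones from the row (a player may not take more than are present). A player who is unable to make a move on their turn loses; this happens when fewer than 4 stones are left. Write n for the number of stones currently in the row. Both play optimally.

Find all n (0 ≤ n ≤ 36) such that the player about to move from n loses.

0, 1, 2, 3, 12, 13, 14, 15, 24, 25, 26, 27, 36

Use the standard recursion: the mover loses at a terminal position; elsewhere, the mover wins exactly when some move hands the opponent an L position.
n=0: no move → L
n=1: no move → L
n=2: no move → L
n=3: no move → L
n=4: can move to 0, which is L ⇒ W
n=5: can move to 1, which is L ⇒ W
n=6: can move to 2, which is L ⇒ W
n=7: can move to 3, which is L ⇒ W
n=8: can move to 0, which is L ⇒ W
n=9: can move to 1, which is L ⇒ W
n=10: can move to 2, which is L ⇒ W
n=11: can move to 3, which is L ⇒ W
n=12: moves to 8(W), 4(W); every one is W ⇒ L
n=13: moves to 9(W), 5(W); every one is W ⇒ L
n=14: moves to 10(W), 6(W); every one is W ⇒ L
n=15: moves to 11(W), 7(W); every one is W ⇒ L
n=16: can move to 12, which is L ⇒ W
n=17: can move to 13, which is L ⇒ W
n=18: can move to 14, which is L ⇒ W
n=19: can move to 15, which is L ⇒ W
n=20: can move to 12, which is L ⇒ W
n=21: can move to 13, which is L ⇒ W
n=22: can move to 14, which is L ⇒ W
n=23: can move to 15, which is L ⇒ W
n=24: moves to 20(W), 16(W); every one is W ⇒ L
n=25: moves to 21(W), 17(W); every one is W ⇒ L
n=26: moves to 22(W), 18(W); every one is W ⇒ L
n=27: moves to 23(W), 19(W); every one is W ⇒ L
n=28: can move to 24, which is L ⇒ W
n=29: can move to 25, which is L ⇒ W
n=30: can move to 26, which is L ⇒ W
n=31: can move to 27, which is L ⇒ W
n=32: can move to 24, which is L ⇒ W
n=33: can move to 25, which is L ⇒ W
n=34: can move to 26, which is L ⇒ W
n=35: can move to 27, which is L ⇒ W
n=36: moves to 32(W), 28(W); every one is W ⇒ L
Reading off the rows marked L gives the requested list; there are 13 such values of n.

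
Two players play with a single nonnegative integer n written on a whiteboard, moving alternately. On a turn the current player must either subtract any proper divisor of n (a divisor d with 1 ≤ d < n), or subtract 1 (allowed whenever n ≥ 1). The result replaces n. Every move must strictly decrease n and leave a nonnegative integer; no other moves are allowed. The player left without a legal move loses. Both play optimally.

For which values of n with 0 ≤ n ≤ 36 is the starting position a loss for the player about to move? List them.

0, 2, 5, 7, 9, 11, 13, 15, 17, 19, 21, 23, 25, 27, 29, 31, 33, 35

Label each position W (a win for the player to move) or L (a loss). A position with no legal move is L; any other position is W exactly when some move reaches an L, and L when every move reaches a W.
n=0: no move → L
n=1: can move to 0, which is L ⇒ W
n=2: the only move is to 1(W), a W ⇒ L
n=3: can move to 2, which is L ⇒ W
n=4: can move to 2, which is L ⇒ W
n=5: the only move is to 4(W), a W ⇒ L
n=6: can move to 5, which is L ⇒ W
n=7: the only move is to 6(W), a W ⇒ L
n=8: can move to 7, which is L ⇒ W
n=9: moves to 6(W), 8(W); every one is W ⇒ L
n=10: can move to 5, which is L ⇒ W
n=11: the only move is to 10(W), a W ⇒ L
n=12: can move to 9, which is L ⇒ W
n=13: the only move is to 12(W), a W ⇒ L
n=14: can move to 7, which is L ⇒ W
n=15: moves to 10(W), 12(W), 14(W); every one is W ⇒ L
n=16: can move to 15, which is L ⇒ W
n=17: the only move is to 16(W), a W ⇒ L
n=18: can move to 9, which is L ⇒ W
n=19: the only move is to 18(W), a W ⇒ L
n=20: can move to 15, which is L ⇒ W
n=21: moves to 14(W), 18(W), 20(W); every one is W ⇒ L
n=22: can move to 11, which is L ⇒ W
n=23: the only move is to 22(W), a W ⇒ L
n=24: can move to 21, which is L ⇒ W
n=25: moves to 20(W), 24(W); every one is W ⇒ L
n=26: can move to 13, which is L ⇒ W
n=27: moves to 18(W), 24(W), 26(W); every one is W ⇒ L
n=28: can move to 21, which is L ⇒ W
n=29: the only move is to 28(W), a W ⇒ L
n=30: can move to 15, which is L ⇒ W
n=31: the only move is to 30(W), a W ⇒ L
n=32: can move to 31, which is L ⇒ W
n=33: moves to 22(W), 30(W), 32(W); every one is W ⇒ L
n=34: can move to 17, which is L ⇒ W
n=35: moves to 28(W), 30(W), 34(W); every one is W ⇒ L
n=36: can move to 27, which is L ⇒ W
Reading off the rows marked L gives the requested list; there are 18 such values of n.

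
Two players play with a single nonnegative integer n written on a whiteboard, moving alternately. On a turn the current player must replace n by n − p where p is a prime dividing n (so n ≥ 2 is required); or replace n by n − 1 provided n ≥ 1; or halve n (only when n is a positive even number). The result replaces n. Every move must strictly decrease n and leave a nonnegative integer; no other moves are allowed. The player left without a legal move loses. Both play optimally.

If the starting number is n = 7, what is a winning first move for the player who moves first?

Move to 0.

Positions with no move are L. A position that does have a move is losing for the player to move precisely when every available move leads to a winning position for the opponent. Fill in the labels:
n=0: no move → L
n=1: W (go to 0, an L position)
n=2: W (go to 0, an L position)
n=3: W (go to 0, an L position)
n=4: L (options 2(W), 3(W) are all W)
n=5: W (go to 0, an L position)
n=6: W (go to 4, an L position)
n=7: W (go to 0, an L position)
From 7, the L positions reachable in one move are: 0.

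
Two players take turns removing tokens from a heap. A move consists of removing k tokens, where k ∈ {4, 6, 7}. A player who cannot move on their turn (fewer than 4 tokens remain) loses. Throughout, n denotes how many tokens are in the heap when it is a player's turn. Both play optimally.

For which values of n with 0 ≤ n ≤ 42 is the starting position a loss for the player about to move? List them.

Build the W/L table. Terminal = L. A non-terminal position is W if it has a move to some L; otherwise it is L.
n=0: no move → L
n=1: no move → L
n=2: no move → L
n=3: no move → L
n=4: W (go to 0, an L position)
n=5: W (go to 1, an L position)
n=6: W (go to 2, an L position)
n=7: W (go to 3, an L position)
n=8: W (go to 2, an L position)
n=9: W (go to 3, an L position)
n=10: W (go to 3, an L position)
n=11: L (options 7(W), 5(W), 4(W) are all W)
n=12: L (options 8(W), 6(W), 5(W) are all W)
n=13: L (options 9(W), 7(W), 6(W) are all W)
n=14: L (options 10(W), 8(W), 7(W) are all W)
n=15: W (go to 11, an L position)
n=16: W (go to 12, an L position)
n=17: W (go to 13, an L position)
n=18: W (go to 14, an L position)
n=19: W (go to 13, an L position)
n=20: W (go to 14, an L position)
n=21: W (go to 14, an L position)
n=22: L (options 18(W), 16(W), 15(W) are all W)
n=23: L (options 19(W), 17(W), 16(W) are all W)
n=24: L (options 20(W), 18(W), 17(W) are all W)
n=25: L (options 21(W), 19(W), 18(W) are all W)
n=26: W (go to 22, an L position)
n=27: W (go to 23, an L position)
n=28: W (go to 24, an L position)
n=29: W (go to 25, an L position)
n=30: W (go to 24, an L position)
n=31: W (go to 25, an L position)
n=32: W (go to 25, an L position)
n=33: L (options 29(W), 27(W), 26(W) are all W)
n=34: L (options 30(W), 28(W), 27(W) are all W)
n=35: L (options 31(W), 29(W), 28(W) are all W)
n=36: L (options 32(W), 30(W), 29(W) are all W)
n=37: W (go to 33, an L position)
n=38: W (go to 34, an L position)
n=39: W (go to 35, an L position)
n=40: W (go to 36, an L position)
n=41: W (go to 35, an L position)
n=42: W (go to 36, an L position)
The losing starting values of n are exactly the entries labelled L in this table (16 of them).

0, 1, 2, 3, 11, 12, 13, 14, 22, 23, 24, 25, 33, 34, 35, 36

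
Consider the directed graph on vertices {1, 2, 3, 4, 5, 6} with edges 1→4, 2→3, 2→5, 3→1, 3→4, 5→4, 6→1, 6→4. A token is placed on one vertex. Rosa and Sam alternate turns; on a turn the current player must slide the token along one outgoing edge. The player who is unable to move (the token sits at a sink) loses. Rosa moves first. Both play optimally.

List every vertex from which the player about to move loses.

2, 4

Work bottom-up. With no move the player to move loses. Otherwise the position is W if at least one move leads to an L position for the opponent, and L if every move leads to a W.
Every edge goes from a vertex to one that appears earlier in the order 4, 5, 1, 3, 2, 6, so processing vertices in that order labels each vertex after all of its successors.
4: no outgoing edge → L
5: can move to 4, which is L ⇒ W
1: can move to 4, which is L ⇒ W
3: can move to 4, which is L ⇒ W
2: moves to 3(W), 5(W); every one is W ⇒ L
6: can move to 4, which is L ⇒ W
The losing starting vertices are exactly the entries labelled L in this table (2 of them).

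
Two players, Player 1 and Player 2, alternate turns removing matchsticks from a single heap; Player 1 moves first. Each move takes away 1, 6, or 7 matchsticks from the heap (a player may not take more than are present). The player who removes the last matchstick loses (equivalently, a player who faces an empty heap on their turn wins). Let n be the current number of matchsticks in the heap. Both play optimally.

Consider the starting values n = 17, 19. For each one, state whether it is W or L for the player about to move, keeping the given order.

Label each position W (a win for the player to move) or L (a loss). A position with no legal move is W; any other position is W exactly when some move reaches an L, and L when every move reaches a W.
n=0: no move; the opponent has just taken the last matchstick and therefore loses → W
n=1: only reaches 0(W), which is W → L
n=2: reaches L-position 1 → W
n=3: only reaches 2(W), which is W → L
n=4: reaches L-position 3 → W
n=5: only reaches 4(W), which is W → L
n=6: reaches L-position 5 → W
n=7: reaches L-position 1 → W
n=8: reaches L-position 1 → W
n=9: reaches L-position 3 → W
n=10: reaches L-position 3 → W
n=11: reaches L-position 5 → W
n=12: reaches L-position 5 → W
n=13: only reaches 12(W), 7(W), 6(W), all W → L
n=14: reaches L-position 13 → W
n=15: only reaches 14(W), 9(W), 8(W), all W → L
n=16: reaches L-position 15 → W
n=17: only reaches 16(W), 11(W), 10(W), all W → L
n=18: reaches L-position 17 → W
n=19: reaches L-position 13 → W

17: L, 19: W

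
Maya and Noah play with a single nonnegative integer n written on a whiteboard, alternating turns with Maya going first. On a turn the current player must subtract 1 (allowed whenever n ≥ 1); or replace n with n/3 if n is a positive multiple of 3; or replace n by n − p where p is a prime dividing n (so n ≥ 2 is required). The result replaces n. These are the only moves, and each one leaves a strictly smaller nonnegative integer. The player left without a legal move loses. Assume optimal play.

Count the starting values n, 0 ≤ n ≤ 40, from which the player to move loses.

11

Classify positions by backward induction: terminal positions (no move available) are L. From any other position, the mover wins iff some move reaches an L.
n=0: no move → L
n=1: W (go to 0, an L position)
n=2: W (go to 0, an L position)
n=3: W (go to 0, an L position)
n=4: L (options 2(W), 3(W) are all W)
n=5: W (go to 0, an L position)
n=6: W (go to 4, an L position)
n=7: W (go to 0, an L position)
n=8: L (options 6(W), 7(W) are all W)
n=9: W (go to 8, an L position)
n=10: W (go to 8, an L position)
n=11: W (go to 0, an L position)
n=12: W (go to 4, an L position)
n=13: W (go to 0, an L position)
n=14: L (options 7(W), 12(W), 13(W) are all W)
n=15: W (go to 14, an L position)
n=16: W (go to 14, an L position)
n=17: W (go to 0, an L position)
n=18: L (options 6(W), 15(W), 16(W), 17(W) are all W)
n=19: W (go to 0, an L position)
n=20: W (go to 18, an L position)
n=21: W (go to 14, an L position)
n=22: L (options 11(W), 20(W), 21(W) are all W)
n=23: W (go to 0, an L position)
n=24: W (go to 8, an L position)
n=25: L (options 20(W), 24(W) are all W)
n=26: W (go to 25, an L position)
n=27: L (options 9(W), 24(W), 26(W) are all W)
n=28: W (go to 27, an L position)
n=29: W (go to 0, an L position)
n=30: W (go to 25, an L position)
n=31: W (go to 0, an L position)
n=32: L (options 30(W), 31(W) are all W)
n=33: W (go to 22, an L position)
n=34: W (go to 32, an L position)
n=35: L (options 28(W), 30(W), 34(W) are all W)
n=36: W (go to 35, an L position)
n=37: W (go to 0, an L position)
n=38: L (options 19(W), 36(W), 37(W) are all W)
n=39: W (go to 38, an L position)
n=40: W (go to 35, an L position)
L entries with 0 ≤ n ≤ 40: n = 0, 4, 8, 14, 18, 22, 25, 27, 32, 35, 38; that makes 11.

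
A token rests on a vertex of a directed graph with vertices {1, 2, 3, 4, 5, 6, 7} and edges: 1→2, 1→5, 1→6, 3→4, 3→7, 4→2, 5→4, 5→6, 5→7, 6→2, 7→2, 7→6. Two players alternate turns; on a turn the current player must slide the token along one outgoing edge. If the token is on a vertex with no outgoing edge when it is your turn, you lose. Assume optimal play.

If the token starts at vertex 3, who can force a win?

The second player wins.

Positions with no move are L. A position that does have a move is losing for the player to move precisely when every available move leads to a winning position for the opponent. Fill in the labels:
Every edge goes from a vertex to one that appears earlier in the order 2, 6, 4, 7, 5, 3, 1, so processing vertices in that order labels each vertex after all of its successors.
2: no outgoing edge → L
6: can move to 2, which is L ⇒ W
4: can move to 2, which is L ⇒ W
7: can move to 2, which is L ⇒ W
5: moves to 7(W), 4(W), 6(W); every one is W ⇒ L
3: moves to 7(W), 4(W); every one is W ⇒ L
1: can move to 5, which is L ⇒ W
Every move from 3 reaches a W position, so the mover loses.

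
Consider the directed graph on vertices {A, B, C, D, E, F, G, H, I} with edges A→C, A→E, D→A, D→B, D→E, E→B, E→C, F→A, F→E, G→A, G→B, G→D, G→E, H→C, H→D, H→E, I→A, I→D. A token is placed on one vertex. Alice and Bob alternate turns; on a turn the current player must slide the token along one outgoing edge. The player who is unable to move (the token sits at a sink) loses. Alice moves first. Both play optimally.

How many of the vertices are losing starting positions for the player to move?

Work bottom-up. With no move the player to move loses. Otherwise the position is W if at least one move leads to an L position for the opponent, and L if every move leads to a W.
Every edge goes from a vertex to one that appears earlier in the order B, C, E, A, D, I, F, G, H, so processing vertices in that order labels each vertex after all of its successors.
B: no outgoing edge → L
C: no outgoing edge → L
E: →C(L), so W
A: →C(L), so W
D: →B(L), so W
I: →D(W), A(W) — all W, so L
F: →A(W), E(W) — all W, so L
G: →B(L), so W
H: →C(L), so W
The L vertices are B, C, F, I; that is 4 in all.

4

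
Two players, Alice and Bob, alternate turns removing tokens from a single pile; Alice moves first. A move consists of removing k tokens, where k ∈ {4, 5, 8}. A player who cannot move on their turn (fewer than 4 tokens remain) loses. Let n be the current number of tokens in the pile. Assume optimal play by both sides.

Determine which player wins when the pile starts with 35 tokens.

Label each position W (a win for the player to move) or L (a loss). A position with no legal move is L; any other position is W exactly when some move reaches an L, and L when every move reaches a W.
n=0: no move → L
n=1: no move → L
n=2: no move → L
n=3: no move → L
n=4: W (go to 0, an L position)
n=5: W (go to 1, an L position)
n=6: W (go to 2, an L position)
n=7: W (go to 3, an L position)
n=8: W (go to 3, an L position)
n=9: W (go to 1, an L position)
n=10: W (go to 2, an L position)
n=11: W (go to 3, an L position)
n=12: L (options 8(W), 7(W), 4(W) are all W)
n=13: L (options 9(W), 8(W), 5(W) are all W)
n=14: L (options 10(W), 9(W), 6(W) are all W)
n=15: L (options 11(W), 10(W), 7(W) are all W)
n=16: W (go to 12, an L position)
n=17: W (go to 13, an L position)
n=18: W (go to 14, an L position)
n=19: W (go to 15, an L position)
n=20: W (go to 15, an L position)
n=21: W (go to 13, an L position)
n=22: W (go to 14, an L position)
n=23: W (go to 15, an L position)
n=24: L (options 20(W), 19(W), 16(W) are all W)
n=25: L (options 21(W), 20(W), 17(W) are all W)
n=26: L (options 22(W), 21(W), 18(W) are all W)
n=27: L (options 23(W), 22(W), 19(W) are all W)
n=28: W (go to 24, an L position)
n=29: W (go to 25, an L position)
n=30: W (go to 26, an L position)
n=31: W (go to 27, an L position)
n=32: W (go to 27, an L position)
n=33: W (go to 25, an L position)
n=34: W (go to 26, an L position)
n=35: W (go to 27, an L position)
The starting position 35 is W: Alice should remove 8, leaving 27, handing over an L position.

Alice wins.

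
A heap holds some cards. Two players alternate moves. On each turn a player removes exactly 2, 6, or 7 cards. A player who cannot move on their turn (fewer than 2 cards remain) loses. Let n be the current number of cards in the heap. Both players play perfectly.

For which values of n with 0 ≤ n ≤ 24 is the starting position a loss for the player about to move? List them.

Classify positions by backward induction: terminal positions (no move available) are L. From any other position, the mover wins iff some move reaches an L.
n=0: no move → L
n=1: no move → L
n=2: →0(L), so W
n=3: →1(L), so W
n=4: →2(W) only, which is W, so L
n=5: →3(W) only, which is W, so L
n=6: →4(L), so W
n=7: →5(L), so W
n=8: →1(L), so W
n=9: →7(W), 3(W), 2(W) — all W, so L
n=10: →4(L), so W
n=11: →9(L), so W
n=12: →5(L), so W
n=13: →11(W), 7(W), 6(W) — all W, so L
n=14: →12(W), 8(W), 7(W) — all W, so L
n=15: →13(L), so W
n=16: →14(L), so W
n=17: →15(W), 11(W), 10(W) — all W, so L
n=18: →16(W), 12(W), 11(W) — all W, so L
n=19: →17(L), so W
n=20: →18(L), so W
n=21: →14(L), so W
n=22: →20(W), 16(W), 15(W) — all W, so L
n=23: →17(L), so W
n=24: →22(L), so W
Reading off the rows marked L gives the requested list; there are 10 such values of n.

0, 1, 4, 5, 9, 13, 14, 17, 18, 22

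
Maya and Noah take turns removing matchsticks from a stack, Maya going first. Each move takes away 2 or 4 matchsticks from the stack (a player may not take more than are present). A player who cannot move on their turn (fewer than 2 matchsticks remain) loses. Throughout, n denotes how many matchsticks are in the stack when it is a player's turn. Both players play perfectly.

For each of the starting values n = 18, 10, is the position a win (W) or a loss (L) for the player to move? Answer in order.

18: L, 10: W

Work bottom-up. With no move the player to move loses. Otherwise the position is W if at least one move leads to an L position for the opponent, and L if every move leads to a W.
n=0: no move → L
n=1: no move → L
n=2: →0(L), so W
n=3: →1(L), so W
n=4: →0(L), so W
n=5: →1(L), so W
n=6: →4(W), 2(W) — all W, so L
n=7: →5(W), 3(W) — all W, so L
n=8: →6(L), so W
n=9: →7(L), so W
n=10: →6(L), so W
n=11: →7(L), so W
n=12: →10(W), 8(W) — all W, so L
n=13: →11(W), 9(W) — all W, so L
n=14: →12(L), so W
n=15: →13(L), so W
n=16: →12(L), so W
n=17: →13(L), so W
n=18: →16(W), 14(W) — all W, so L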